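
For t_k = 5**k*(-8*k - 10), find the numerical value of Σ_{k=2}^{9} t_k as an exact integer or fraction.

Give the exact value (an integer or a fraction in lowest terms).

Σ = -195312400

t_(k+1)/t_k = 5*(4*k + 9)/(4*k + 5).
A = 5, B = 1, C = k + 5/4.
Solve (5)·f(k+1) − (1)·f(k) = k + 5/4.
deg f ≤ 1 (via 0,0,1).
Coefficient equations give f(k) = k/4.
Certificate R = B(k−1)f/C = k/(4*k + 5) gives s_k = -2*5**k*k.
Δs = 5**k*(-8*k - 10), as required.
Σ_(k=2)^(9) t_k = s_(10) − s_(2) = -195312500 − (-100) = -195312400.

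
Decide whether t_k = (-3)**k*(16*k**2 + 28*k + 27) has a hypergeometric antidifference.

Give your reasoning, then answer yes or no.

t_(k+1)/t_k = 3*(-16*k**2 - 60*k - 71)/(16*k**2 + 28*k + 27).
So A=-3 and B=1, with C=k**2 + 7*k/4 + 27/16.
Need (-3)·f(k+1) − (1)·f(k) = k**2 + 7*k/4 + 27/16.
deg f ≤ 2 (via 0,0,2).
A polynomial solution: f(k) = -(4*k**2 + k + 3)/16.
Certificate R = B(k−1)f/C = -(4*k**2 + k + 3)/(16*k**2 + 28*k + 27) gives s_k = (-3)**k*(-4*k**2 - k - 3).
Verify: (-3)**k*(16*k**2 + 28*k + 27) matches t_k.

Yes. s_k = (-3)**k*(-4*k**2 - k - 3).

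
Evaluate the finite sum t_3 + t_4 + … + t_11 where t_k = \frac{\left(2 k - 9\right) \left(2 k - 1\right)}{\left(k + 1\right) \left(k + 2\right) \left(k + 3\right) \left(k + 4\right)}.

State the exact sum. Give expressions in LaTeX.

Σ = 111/3640

Ratio r(k) = (4*k**3 - 8*k**2 - 19*k - 7)/(4*k**3 - 91*k + 45).
So A=k + 1 and B=k + 5, with C=k**2 - 5*k + 9/4.
Set up (k + 1)·f(k+1) − (k + 4)·f(k) − (k**2 - 5*k + 9/4) = 0.
Degrees (1,1,2) ⇒ d ≤ 3.
Coefficient equations give f(k) = k*(k**2 - 2*k + 19)/8.
Then R = B(k−1)f/C = k*(k + 4)*(k**2 - 2*k + 19)/(2*(2*k - 9)*(2*k - 1)), so s_k = R(k)·t_k = k*(k**2 - 2*k + 19)/(2*(k**3 + 6*k**2 + 11*k + 6)).
Verify: (4*k**2 - 20*k + 9)/(k**4 + 10*k**3 + 35*k**2 + 50*k + 24) matches t_k.
Evaluate s at k=12 and k=3: 139/455 and 11/40; difference 111/3640.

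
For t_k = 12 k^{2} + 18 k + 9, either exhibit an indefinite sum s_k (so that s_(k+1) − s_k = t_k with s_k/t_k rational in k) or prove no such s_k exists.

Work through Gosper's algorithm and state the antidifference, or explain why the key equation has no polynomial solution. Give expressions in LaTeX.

s_k = k \left(4 k^{2} + 3 k + 2\right)

r(k) = (4*k**2 + 14*k + 13)/(4*k**2 + 6*k + 3) after simplifying.
So A=1 and B=1, with C=k**2 + 3*k/2 + 3/4.
Need (1)·f(k+1) − (1)·f(k) = k**2 + 3*k/2 + 3/4.
d = 3 from the (0,0,2) case.
Solving with deg f ≤ 3: f(k) = k*(4*k**2 + 3*k + 2)/12.
Then R = B(k−1)f/C = k*(4*k**2 + 3*k + 2)/(3*(4*k**2 + 6*k + 3)), so s_k = R(k)·t_k = k*(4*k**2 + 3*k + 2).
Verify: 12*k**2 + 18*k + 9 matches t_k.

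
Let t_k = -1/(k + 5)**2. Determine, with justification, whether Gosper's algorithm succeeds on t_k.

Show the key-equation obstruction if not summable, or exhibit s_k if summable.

No. Not Gosper-summable.

Step 1: r(k) = (k + 5)**2/(k + 6)**2.
Factor: A=k**2 + 10*k + 25; B=k**2 + 12*k + 36; C=1.
Need (k**2 + 10*k + 25)·f(k+1) − (k**2 + 10*k + 25)·f(k) = 1.
Degrees (2,2,0) ⇒ d ≤ 0.
Write f(k) = c0. Then LHS − RHS = -1, requiring -1 = 0: contradictory. No certificate.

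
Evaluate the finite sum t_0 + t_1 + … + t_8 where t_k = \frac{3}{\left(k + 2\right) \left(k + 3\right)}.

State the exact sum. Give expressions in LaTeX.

Σ = 27/22

The ratio is (k + 2)/(k + 4).
Gosper form: A/B · C(k+1)/C(k) with A=k + 2, B=k + 4, C=1.
Need (k + 2)·f(k+1) − (k + 3)·f(k) = 1.
deg f ≤ 1 (via 1,1,0).
A polynomial solution: f(k) = k/2.
So s_k = (B(k−1)f/C)·t_k = (k*(k + 3)/2)·t_k = 3*k/(2*(k + 2)).
s_(k+1) − s_k = 3/(k**2 + 5*k + 6) = t_k.
Telescoping: Σ = s_(9) − s_(0) = 27/22 − (0) = 27/22.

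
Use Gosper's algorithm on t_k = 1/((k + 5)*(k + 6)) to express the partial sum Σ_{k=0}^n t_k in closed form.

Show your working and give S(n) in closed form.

S(n) = (n + 1)/(5*(n + 6))

r(k) = (k + 5)/(k + 7) after simplifying.
Take A(k)=k + 5, B(k)=k + 7, C(k)=1.
Solve (k + 5)·f(k+1) − (k + 6)·f(k) = 1.
deg f ≤ 1 (via 1,1,0).
Solving with deg f ≤ 1: f(k) = k/5.
Get s_k = R·t_k = k/(5*(k + 5)) with R(k) = B(k−1)f(k)/C(k) = k*(k + 6)/5.
s_(k+1) − s_k = 1/(k**2 + 11*k + 30) = t_k.
Σ_(k=0)^n t_k = s_(n+1) − s_(0) = ((n + 1)/(5*(n + 6))) − (0), i.e. (n + 1)/(5*(n + 6)).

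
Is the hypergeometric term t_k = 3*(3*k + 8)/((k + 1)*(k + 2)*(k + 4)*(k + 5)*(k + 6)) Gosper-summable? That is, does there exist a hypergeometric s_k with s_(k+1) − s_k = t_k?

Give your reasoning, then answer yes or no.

Ratio r(k) = (k + 1)*(k + 4)*(3*k + 11)/((k + 3)*(k + 7)*(3*k + 8)).
A = k + 1, B = k + 7, C = k**2 + 17*k/3 + 8.
Need (k + 1)·f(k+1) − (k + 6)·f(k) = k**2 + 17*k/3 + 8.
d = 5 from the (1,1,2) case.
A polynomial solution: f(k) = k*(k + 2)*(k + 3)*(k**2 + 10*k + 29)/60.
So s_k = (B(k−1)f/C)·t_k = (k*(k + 2)*(k + 6)*(k**2 + 10*k + 29)/(20*(3*k + 8)))·t_k = 3*k*(k**2 + 10*k + 29)/(20*(k**3 + 10*k**2 + 29*k + 20)).
s_(k+1) − s_k = 3*(3*k + 8)/(k**5 + 18*k**4 + 121*k**3 + 372*k**2 + 508*k + 240) = t_k.

Yes. s_k = 3*k*(k**2 + 10*k + 29)/(20*(k**3 + 10*k**2 + 29*k + 20)).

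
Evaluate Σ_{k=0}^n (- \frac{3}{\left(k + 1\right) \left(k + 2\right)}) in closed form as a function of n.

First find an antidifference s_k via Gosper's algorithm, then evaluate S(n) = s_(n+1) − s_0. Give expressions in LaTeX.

Compute t_(k+1)/t_k: get (k + 1)/(k + 3).
So A=k + 1 and B=k + 3, with C=1.
Set up (k + 1)·f(k+1) − (k + 2)·f(k) − (1) = 0.
Bound: deg f ≤ 1.
A polynomial solution: f(k) = k.
So s_k = (B(k−1)f/C)·t_k = (k*(k + 2))·t_k = -3*k/(k + 1).
Δs = -3/(k**2 + 3*k + 2), as required.
Evaluate: s_(n+1) = 3*(-n - 1)/(n + 2); subtract s_(0) = 0 ⇒ S(n) = 3*(-n - 1)/(n + 2).

S(n) = \frac{3 \left(- n - 1\right)}{n + 2}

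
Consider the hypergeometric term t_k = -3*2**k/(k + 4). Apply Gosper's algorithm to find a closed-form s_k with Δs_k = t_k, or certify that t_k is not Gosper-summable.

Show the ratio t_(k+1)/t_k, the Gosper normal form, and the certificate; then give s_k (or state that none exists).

Compute t_(k+1)/t_k: get 2*(k + 4)/(k + 5).
So A=2*k + 8 and B=k + 5, with C=1.
Need (2*k + 8)·f(k+1) − (k + 4)·f(k) = 1.
Bound: deg f ≤ -1.
deg f ≤ -1 is impossible — no certificate.

none — t_k is not Gosper-summable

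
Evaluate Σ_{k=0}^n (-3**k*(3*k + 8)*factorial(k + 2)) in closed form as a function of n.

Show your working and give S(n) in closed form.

Compute t_(k+1)/t_k: get 3*(k + 3)*(3*k + 11)/(3*k + 8).
Gosper form: A/B · C(k+1)/C(k) with A=3*k + 9, B=1, C=k + 8/3.
f must satisfy (3*k + 9)·f(k+1) − (1)·f(k) = k + 8/3.
From deg A=1, deg B=0, deg C=1: d=0.
Solve for f: f(k) = 1/3 (degree 0 ≤ 0).
Certificate R = B(k−1)f/C = 1/(3*k + 8) gives s_k = -3**k*factorial(k + 2).
Check: Δs_k = -3**k*(3*k + 8)*factorial(k + 2). ✓
Evaluate: s_(n+1) = -3**(n + 1)*factorial(n + 3); subtract s_(0) = -2 ⇒ S(n) = -3*3**n*factorial(n + 3) + 2.

S(n) = -3*3**n*factorial(n + 3) + 2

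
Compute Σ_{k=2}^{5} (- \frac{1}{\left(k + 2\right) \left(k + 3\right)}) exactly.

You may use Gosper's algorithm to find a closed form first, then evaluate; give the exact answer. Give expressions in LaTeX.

Σ = -1/8

Step 1: r(k) = (k + 2)/(k + 4).
Gosper form: A/B · C(k+1)/C(k) with A=k + 2, B=k + 4, C=1.
f must satisfy (k + 2)·f(k+1) − (k + 3)·f(k) = 1.
d = 1 from the (1,1,0) case.
A polynomial solution: f(k) = k/2.
Then R = B(k−1)f/C = k*(k + 3)/2, so s_k = R(k)·t_k = -k/(2*k + 4).
Verify: -1/(k**2 + 5*k + 6) matches t_k.
Σ_(k=2)^(5) t_k = s_(6) − s_(2) = -3/8 − (-1/4) = -1/8.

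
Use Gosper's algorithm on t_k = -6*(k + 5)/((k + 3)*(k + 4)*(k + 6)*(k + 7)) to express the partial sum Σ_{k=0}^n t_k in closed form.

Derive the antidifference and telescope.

Step 1: r(k) = (k + 3)*(k + 6)**2/((k + 5)**2*(k + 8)).
Take A(k)=k + 3, B(k)=k + 8, C(k)=k**2 + 10*k + 25.
Need (k + 3)·f(k+1) − (k + 7)·f(k) = k**2 + 10*k + 25.
From deg A=1, deg B=1, deg C=2: d=4.
Match coefficients ⇒ f(k) = k*(k + 4)*(k + 5)*(k + 9)/36.
Then R = B(k−1)f/C = k*(k + 4)*(k + 7)*(k + 9)/(36*(k + 5)), so s_k = R(k)·t_k = k*(-k - 9)/(6*(k**2 + 9*k + 18)).
s_(k+1) − s_k = 6*(-k - 5)/(k**4 + 20*k**3 + 145*k**2 + 450*k + 504) = t_k.
Evaluate: s_(n+1) = (-n**2 - 11*n - 10)/(6*(n**2 + 11*n + 28)); subtract s_(0) = 0 ⇒ S(n) = (-n**2 - 11*n - 10)/(6*(n**2 + 11*n + 28)).

S(n) = (-n**2 - 11*n - 10)/(6*(n**2 + 11*n + 28))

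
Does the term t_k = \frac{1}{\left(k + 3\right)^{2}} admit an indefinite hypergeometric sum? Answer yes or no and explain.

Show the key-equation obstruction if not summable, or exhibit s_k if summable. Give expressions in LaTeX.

No — key equation has no polynomial f.

Compute t_(k+1)/t_k: get (k + 3)**2/(k + 4)**2.
Take A(k)=k**2 + 6*k + 9, B(k)=k**2 + 8*k + 16, C(k)=1.
Need (k**2 + 6*k + 9)·f(k+1) − (k**2 + 6*k + 9)·f(k) = 1.
deg f ≤ 0 (via 2,2,0).
f = c0 ⇒ A·f(k+1) − B(k−1)·f(k) − C = -1. The system {-1 = 0} is inconsistent; no antidifference.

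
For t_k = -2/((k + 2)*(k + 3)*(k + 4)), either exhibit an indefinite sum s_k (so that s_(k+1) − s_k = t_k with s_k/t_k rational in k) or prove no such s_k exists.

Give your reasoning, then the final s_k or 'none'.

Compute t_(k+1)/t_k: get (k + 2)/(k + 5).
Factor: A=k + 2; B=k + 5; C=1.
Key eq: (k + 2)·f(k+1) = (k + 4)·f(k) + (1).
Bound: deg f ≤ 2.
Match coefficients ⇒ f(k) = k*(k + 5)/12.
Then R = B(k−1)f/C = k*(k + 4)*(k + 5)/12, so s_k = R(k)·t_k = k*(-k - 5)/(6*(k + 2)*(k + 3)).
Δs = -2/(k**3 + 9*k**2 + 26*k + 24), as required.

s_k = k*(-k - 5)/(6*(k + 2)*(k + 3))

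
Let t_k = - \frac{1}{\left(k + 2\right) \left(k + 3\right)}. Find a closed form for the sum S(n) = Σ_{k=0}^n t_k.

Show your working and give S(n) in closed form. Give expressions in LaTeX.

S(n) = \frac{- n - 1}{2 \left(n + 3\right)}

r(k) = (k + 2)/(k + 4) after simplifying.
Take A(k)=k + 2, B(k)=k + 4, C(k)=1.
Need (k + 2)·f(k+1) − (k + 3)·f(k) = 1.
From deg A=1, deg B=1, deg C=0: d=1.
A polynomial solution: f(k) = k/2.
Get s_k = R·t_k = -k/(2*k + 4) with R(k) = B(k−1)f(k)/C(k) = k*(k + 3)/2.
Check: Δs_k = -1/(k**2 + 5*k + 6). ✓
Σ_(k=0)^n t_k = s_(n+1) − s_(0) = ((-n - 1)/(2*(n + 3))) − (0), i.e. (-n - 1)/(2*(n + 3)).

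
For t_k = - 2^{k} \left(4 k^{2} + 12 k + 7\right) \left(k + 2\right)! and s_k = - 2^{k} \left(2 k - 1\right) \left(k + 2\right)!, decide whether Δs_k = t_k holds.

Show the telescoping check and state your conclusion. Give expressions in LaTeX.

valid (s_(k+1) − s_k reduces to t_k)

s_(k+1) = -2**(k + 1)*(2*k + 1)*factorial(k + 3)
s_(k+1) − s_k = -2**k*(4*k**2 + 12*k + 7)*factorial(k + 2)
(s_(k+1) − s_k) − t_k = 0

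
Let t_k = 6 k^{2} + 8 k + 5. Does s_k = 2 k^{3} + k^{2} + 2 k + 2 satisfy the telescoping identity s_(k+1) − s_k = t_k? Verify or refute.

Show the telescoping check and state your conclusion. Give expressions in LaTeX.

s_(k+1) = 2*k**3 + 7*k**2 + 10*k + 7
s_(k+1) − s_k = 6*k**2 + 8*k + 5
(s_(k+1) − s_k) − t_k = 0

valid; difference matches t_k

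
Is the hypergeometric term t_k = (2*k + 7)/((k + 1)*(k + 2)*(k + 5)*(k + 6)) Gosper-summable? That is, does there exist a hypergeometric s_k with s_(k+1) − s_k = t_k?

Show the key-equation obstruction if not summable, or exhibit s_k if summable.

Yes. s_k = k*(k + 6)/(5*(k**2 + 6*k + 5)).

r(k) = (k + 1)*(k + 5)*(2*k + 9)/((k + 3)*(k + 7)*(2*k + 7)) after simplifying.
A = k + 1, B = k + 7, C = k**3 + 21*k**2/2 + 73*k/2 + 42.
Set up (k + 1)·f(k+1) − (k + 6)·f(k) − (k**3 + 21*k**2/2 + 73*k/2 + 42) = 0.
Bound: deg f ≤ 5.
Solving with deg f ≤ 5: f(k) = k*(k + 2)*(k + 3)*(k + 4)*(k + 6)/10.
So s_k = (B(k−1)f/C)·t_k = (k*(k + 2)*(k + 6)**2/(5*(2*k + 7)))·t_k = k*(k + 6)/(5*(k**2 + 6*k + 5)).
Δs = (2*k + 7)/(k**4 + 14*k**3 + 65*k**2 + 112*k + 60), as required.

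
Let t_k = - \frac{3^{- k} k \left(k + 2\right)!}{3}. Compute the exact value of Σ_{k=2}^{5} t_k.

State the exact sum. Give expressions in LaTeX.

Σ = -4264/81

The ratio is (k + 1)*(k + 3)/(3*k).
So A=k/3 + 1 and B=1, with C=k.
Solve (k/3 + 1)·f(k+1) − (1)·f(k) = k.
Degrees (1,0,1) ⇒ d ≤ 0.
Match coefficients ⇒ f(k) = 3.
So s_k = (B(k−1)f/C)·t_k = (3/k)·t_k = -factorial(k + 2)/3**k.
Verify: -k*factorial(k + 2)/(3*3**k) matches t_k.
Σ_(k=2)^(5) t_k = s_(6) − s_(2) = -4480/81 − (-8/3) = -4264/81.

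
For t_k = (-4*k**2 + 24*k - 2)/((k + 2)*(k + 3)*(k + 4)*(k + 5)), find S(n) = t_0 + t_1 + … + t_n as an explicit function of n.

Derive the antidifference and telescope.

t_(k+1)/t_k = (2*k**3 - 4*k**2 - 25*k - 18)/(2*k**3 - 71*k + 6).
Factor: A=k + 2; B=k + 6; C=k**2 - 6*k + 1/2.
Need (k + 2)·f(k+1) − (k + 5)·f(k) = k**2 - 6*k + 1/2.
From deg A=1, deg B=1, deg C=2: d=3.
Coefficient equations give f(k) = k*(k**2 - 39*k + 50)/48.
Get s_k = R·t_k = -k*(k**2 - 39*k + 50)/(12*(k + 2)*(k + 3)*(k + 4)) with R(k) = B(k−1)f(k)/C(k) = k*(k + 5)*(k**2 - 39*k + 50)/(24*(2*k**2 - 12*k + 1)).
s_(k+1) − s_k = 2*(-2*k**2 + 12*k - 1)/(k**4 + 14*k**3 + 71*k**2 + 154*k + 120) = t_k.
Evaluate: s_(n+1) = (-n**3 + 36*n**2 + 25*n - 12)/(12*(n**3 + 12*n**2 + 47*n + 60)); subtract s_(0) = 0 ⇒ S(n) = (-n**3 + 36*n**2 + 25*n - 12)/(12*(n**3 + 12*n**2 + 47*n + 60)).

S(n) = (-n**3 + 36*n**2 + 25*n - 12)/(12*(n**3 + 12*n**2 + 47*n + 60))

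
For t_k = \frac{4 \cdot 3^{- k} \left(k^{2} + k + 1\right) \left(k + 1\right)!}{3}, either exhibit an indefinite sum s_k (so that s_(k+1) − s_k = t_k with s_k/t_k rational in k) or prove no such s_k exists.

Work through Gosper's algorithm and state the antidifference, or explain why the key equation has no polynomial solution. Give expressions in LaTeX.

s_k = 4 \cdot 3^{- k} \left(k + 1\right) \left(k + 1\right)!

t_(k+1)/t_k = (k + 2)*(k + (k + 1)**2 + 2)/(3*(k**2 + k + 1)).
A = k/3 + 2/3, B = 1, C = k**2 + k + 1.
f must satisfy (k/3 + 2/3)·f(k+1) − (1)·f(k) = k**2 + k + 1.
deg f ≤ 1 (via 1,0,2).
Solve for f: f(k) = 3*(k + 1) (degree 1 ≤ 1).
Get s_k = R·t_k = 4*(k + 1)*factorial(k + 1)/3**k with R(k) = B(k−1)f(k)/C(k) = 3*(k + 1)/(k**2 + k + 1).
Δs = 4*(k**2 + k + 1)*factorial(k + 1)/(3*3**k), as required.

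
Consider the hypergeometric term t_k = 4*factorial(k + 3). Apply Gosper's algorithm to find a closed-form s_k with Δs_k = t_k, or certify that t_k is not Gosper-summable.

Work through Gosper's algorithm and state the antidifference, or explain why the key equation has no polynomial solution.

no hypergeometric antidifference exists

Step 1: r(k) = k + 4.
Factor: A=k + 4; B=1; C=1.
Solve (k + 4)·f(k+1) − (1)·f(k) = 1.
d = -1 from the (1,0,0) case.
deg f ≤ -1 is impossible — no certificate.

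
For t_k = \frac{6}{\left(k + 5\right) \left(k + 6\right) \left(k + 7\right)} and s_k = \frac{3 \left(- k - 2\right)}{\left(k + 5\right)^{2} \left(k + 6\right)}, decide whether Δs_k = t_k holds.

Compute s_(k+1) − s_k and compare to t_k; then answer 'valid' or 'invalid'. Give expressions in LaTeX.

Invalid: residual \frac{9 \left(- 3 k - 17\right)}{k^{5} + 29 k^{4} + 335 k^{3} + 1927 k^{2} + 5520 k + 6300} ≠ 0.

s_(k+1) = 3*(-k - 3)/((k + 6)**2*(k + 7))
s_(k+1) − s_k = 3*(2*k**2 + 13*k + 9)/(k**5 + 29*k**4 + 335*k**3 + 1927*k**2 + 5520*k + 6300)
(s_(k+1) − s_k) − t_k = 9*(-3*k - 17)/(k**5 + 29*k**4 + 335*k**3 + 1927*k**2 + 5520*k + 6300)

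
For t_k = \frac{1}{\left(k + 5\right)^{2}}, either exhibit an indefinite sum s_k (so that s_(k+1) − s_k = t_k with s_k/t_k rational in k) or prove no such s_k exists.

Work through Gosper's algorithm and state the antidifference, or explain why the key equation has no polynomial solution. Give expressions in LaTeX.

none — t_k is not Gosper-summable

The ratio is (k + 5)**2/(k + 6)**2.
Take A(k)=k**2 + 10*k + 25, B(k)=k**2 + 12*k + 36, C(k)=1.
Key eq: (k**2 + 10*k + 25)·f(k+1) = (k**2 + 10*k + 25)·f(k) + (1).
d = 0 from the (2,2,0) case.
Put f(k) = c0: A·f(k+1) − B(k−1)·f(k) − C = -1; need -1 = 0 — inconsistent ⇒ no f, not summable.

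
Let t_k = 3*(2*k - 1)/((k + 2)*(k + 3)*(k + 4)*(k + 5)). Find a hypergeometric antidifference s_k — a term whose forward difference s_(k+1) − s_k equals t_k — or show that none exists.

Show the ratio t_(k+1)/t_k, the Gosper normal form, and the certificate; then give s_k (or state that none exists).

s_k = k*(k**2 + 9*k - 46)/(24*(k + 2)*(k + 3)*(k + 4))

The ratio is (k + 2)*(2*k + 1)/((k + 6)*(2*k - 1)).
Gosper form: A/B · C(k+1)/C(k) with A=k + 2, B=k + 6, C=k - 1/2.
Key eq: (k + 2)·f(k+1) = (k + 5)·f(k) + (k - 1/2).
Bound: deg f ≤ 3.
Solving with deg f ≤ 3: f(k) = k*(k**2 + 9*k - 46)/144.
R(k) = B(k−1)·f(k)/C(k) = k*(k + 5)*(k**2 + 9*k - 46)/(72*(2*k - 1)); s_k = R·t_k = k*(k**2 + 9*k - 46)/(24*(k + 2)*(k + 3)*(k + 4)).
s_(k+1) − s_k = 3*(2*k - 1)/(k**4 + 14*k**3 + 71*k**2 + 154*k + 120) = t_k.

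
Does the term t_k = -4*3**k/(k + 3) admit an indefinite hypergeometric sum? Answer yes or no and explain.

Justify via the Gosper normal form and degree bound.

r(k) = 3*(k + 3)/(k + 4) after simplifying.
Factor: A=3*k + 9; B=k + 4; C=1.
f must satisfy (3*k + 9)·f(k+1) − (k + 3)·f(k) = 1.
d = -1 from the (1,1,0) case.
deg f ≤ -1 is impossible — no certificate.

No. Not Gosper-summable.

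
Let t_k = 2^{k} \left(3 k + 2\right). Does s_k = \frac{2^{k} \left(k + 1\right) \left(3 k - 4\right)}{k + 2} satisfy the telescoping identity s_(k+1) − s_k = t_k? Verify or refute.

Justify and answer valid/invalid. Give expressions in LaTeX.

s_(k+1) = 2**(k + 1)*(k + 2)*(3*k - 1)/(k + 3)
s_(k+1) − s_k = 2**k*(3*k**3 + 14*k**2 + 23*k + 4)/(k**2 + 5*k + 6)
(s_(k+1) − s_k) − t_k = 2**k*(-3*k**2 - 5*k - 8)/(k**2 + 5*k + 6)

Invalid: residual \frac{2^{k} \left(- 3 k^{2} - 5 k - 8\right)}{k^{2} + 5 k + 6} ≠ 0.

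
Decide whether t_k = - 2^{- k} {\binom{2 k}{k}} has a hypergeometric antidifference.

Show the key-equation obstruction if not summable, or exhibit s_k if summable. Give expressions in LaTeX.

t_(k+1)/t_k = (2*k + 1)/(k + 1).
A = 2*k + 1, B = k + 1, C = 1.
Set up (2*k + 1)·f(k+1) − (k)·f(k) − (1) = 0.
Degrees (1,1,0) ⇒ d ≤ -1.
d = -1 < 0 ⇒ no nonzero polynomial f; not summable.

No — t_k has no hypergeometric antidifference.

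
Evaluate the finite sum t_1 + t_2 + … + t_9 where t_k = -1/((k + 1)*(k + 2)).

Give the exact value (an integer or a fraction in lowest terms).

Compute t_(k+1)/t_k: get (k + 1)/(k + 3).
Factor: A=k + 1; B=k + 3; C=1.
Solve (k + 1)·f(k+1) − (k + 2)·f(k) = 1.
Degrees (1,1,0) ⇒ d ≤ 1.
Solve for f: f(k) = k (degree 1 ≤ 1).
R(k) = B(k−1)·f(k)/C(k) = k*(k + 2); s_k = R·t_k = -k/(k + 1).
Check: Δs_k = -1/(k**2 + 3*k + 2). ✓
Σ_(k=1)^(9) t_k = s_(10) − s_(1) = -10/11 − (-1/2) = -9/22.

Σ = -9/22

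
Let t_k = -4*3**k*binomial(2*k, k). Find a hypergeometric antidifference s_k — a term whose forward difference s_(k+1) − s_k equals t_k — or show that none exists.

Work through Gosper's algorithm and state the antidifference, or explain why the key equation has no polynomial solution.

none (Gosper's algorithm certifies no s_k)

r(k) = 6*(2*k + 1)/(k + 1) after simplifying.
So A=12*k + 6 and B=k + 1, with C=1.
Set up (12*k + 6)·f(k+1) − (k)·f(k) − (1) = 0.
From deg A=1, deg B=1, deg C=0: d=-1.
deg f ≤ -1 is impossible — no certificate.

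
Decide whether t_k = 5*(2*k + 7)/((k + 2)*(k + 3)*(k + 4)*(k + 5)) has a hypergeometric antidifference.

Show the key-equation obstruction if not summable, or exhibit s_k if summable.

Yes. s_k = 5*k*(k + 6)/(8*(k**2 + 6*k + 8)).

Ratio r(k) = (k + 2)*(2*k + 9)/((k + 6)*(2*k + 7)).
Gosper form: A/B · C(k+1)/C(k) with A=k + 2, B=k + 6, C=k + 7/2.
Need (k + 2)·f(k+1) − (k + 5)·f(k) = k + 7/2.
deg f ≤ 3 (via 1,1,1).
Coefficient equations give f(k) = k*(k + 3)*(k + 6)/16.
R(k) = B(k−1)·f(k)/C(k) = k*(k + 3)*(k + 5)*(k + 6)/(8*(2*k + 7)); s_k = R·t_k = 5*k*(k + 6)/(8*(k**2 + 6*k + 8)).
Verify: 5*(2*k + 7)/(k**4 + 14*k**3 + 71*k**2 + 154*k + 120) matches t_k.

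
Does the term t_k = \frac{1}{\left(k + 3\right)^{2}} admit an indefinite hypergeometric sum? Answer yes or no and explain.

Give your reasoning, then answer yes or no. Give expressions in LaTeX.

No. Not Gosper-summable.

t_(k+1)/t_k = (k + 3)**2/(k + 4)**2.
Factor: A=k**2 + 6*k + 9; B=k**2 + 8*k + 16; C=1.
Key eq: (k**2 + 6*k + 9)·f(k+1) = (k**2 + 6*k + 9)·f(k) + (1).
From deg A=2, deg B=2, deg C=0: d=0.
Put f(k) = c0: A·f(k+1) − B(k−1)·f(k) − C = -1; need -1 = 0 — inconsistent ⇒ no f, not summable.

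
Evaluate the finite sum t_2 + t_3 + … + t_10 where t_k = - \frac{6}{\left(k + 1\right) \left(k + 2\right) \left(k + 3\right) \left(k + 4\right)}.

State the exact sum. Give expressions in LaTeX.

Compute t_(k+1)/t_k: get (k + 1)/(k + 5).
Normal form (A,B,C) = (k + 1, k + 5, 1).
Solve (k + 1)·f(k+1) − (k + 4)·f(k) = 1.
deg f ≤ 3 (via 1,1,0).
Match coefficients ⇒ f(k) = k*(k**2 + 6*k + 11)/18.
Certificate R = B(k−1)f/C = k*(k + 4)*(k**2 + 6*k + 11)/18 gives s_k = k*(-k**2 - 6*k - 11)/(3*(k + 1)*(k + 2)*(k + 3)).
s_(k+1) − s_k = -6/(k**4 + 10*k**3 + 35*k**2 + 50*k + 24) = t_k.
Evaluate s at k=11 and k=2: -121/364 and -3/10; difference -59/1820.

Σ = -59/1820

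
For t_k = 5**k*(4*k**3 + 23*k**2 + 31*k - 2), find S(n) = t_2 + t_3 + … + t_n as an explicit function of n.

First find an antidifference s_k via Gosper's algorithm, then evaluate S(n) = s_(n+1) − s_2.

S(n) = 5*5**n*n**3 + 25*5**n*n**2 + 30*5**n*n - 5*5**n - 275

Ratio r(k) = 5*(4*k**3 + 35*k**2 + 89*k + 56)/(4*k**3 + 23*k**2 + 31*k - 2).
Normal form (A,B,C) = (5, 1, k**3 + 23*k**2/4 + 31*k/4 - 1/2).
Solve (5)·f(k+1) − (1)·f(k) = k**3 + 23*k**2/4 + 31*k/4 - 1/2.
Degrees (0,0,3) ⇒ d ≤ 3.
Solve for f: f(k) = (k**3 + 2*k**2 - k - 3)/4 (degree 3 ≤ 3).
Certificate R = B(k−1)f/C = (k**3 + 2*k**2 - k - 3)/(4*k**3 + 23*k**2 + 31*k - 2) gives s_k = 5**k*(k**3 + 2*k**2 - k - 3).
Check: Δs_k = 5**k*(4*k**3 + 23*k**2 + 31*k - 2). ✓
Telescope: S(n) = s_(n+1) − s_(2) = 5**(n + 1)*(n**3 + 5*n**2 + 6*n - 1) − (275) = 5*5**n*n**3 + 25*5**n*n**2 + 30*5**n*n - 5*5**n - 275.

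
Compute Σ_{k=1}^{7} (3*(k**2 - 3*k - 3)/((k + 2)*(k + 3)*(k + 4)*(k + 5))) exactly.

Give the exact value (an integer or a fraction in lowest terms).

Ratio r(k) = (k + 2)*(3*k - (k + 1)**2 + 6)/((k + 6)*(-k**2 + 3*k + 3)).
So A=k + 2 and B=k + 6, with C=k**2 - 3*k - 3.
f must satisfy (k + 2)·f(k+1) − (k + 5)·f(k) = k**2 - 3*k - 3.
d = 3 from the (1,1,2) case.
Coefficient equations give f(k) = k*(k**2 - 63*k - 46)/72.
R(k) = B(k−1)·f(k)/C(k) = k*(k + 5)*(k**2 - 63*k - 46)/(72*(k**2 - 3*k - 3)); s_k = R·t_k = k*(k**2 - 63*k - 46)/(24*(k + 2)*(k + 3)*(k + 4)).
Verify: 3*(k**2 - 3*k - 3)/(k**4 + 14*k**3 + 71*k**2 + 154*k + 120) matches t_k.
Telescoping: Σ = s_(8) − s_(1) = -27/220 − (-3/40) = -21/440.

Σ = -21/440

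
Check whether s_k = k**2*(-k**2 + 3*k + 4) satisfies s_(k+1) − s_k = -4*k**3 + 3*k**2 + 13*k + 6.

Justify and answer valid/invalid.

valid (s_(k+1) − s_k reduces to t_k)

s_(k+1) = (k + 1)**2*(3*k - (k + 1)**2 + 7)
s_(k+1) − s_k = -4*k**3 + 3*k**2 + 13*k + 6
(s_(k+1) − s_k) − t_k = 0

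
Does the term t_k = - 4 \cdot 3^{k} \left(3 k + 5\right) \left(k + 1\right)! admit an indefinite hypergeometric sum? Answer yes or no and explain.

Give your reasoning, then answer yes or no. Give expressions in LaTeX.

Yes. s_k = - 4 \cdot 3^{k} \left(k + 1\right)!.

The ratio is 3*(k + 2)*(3*k + 8)/(3*k + 5).
Factor: A=3*k + 6; B=1; C=k + 5/3.
Solve (3*k + 6)·f(k+1) − (1)·f(k) = k + 5/3.
From deg A=1, deg B=0, deg C=1: d=0.
A polynomial solution: f(k) = 1/3.
Then R = B(k−1)f/C = 1/(3*k + 5), so s_k = R(k)·t_k = -4*3**k*factorial(k + 1).
Δs = -4*3**k*(3*k + 5)*factorial(k + 1), as required.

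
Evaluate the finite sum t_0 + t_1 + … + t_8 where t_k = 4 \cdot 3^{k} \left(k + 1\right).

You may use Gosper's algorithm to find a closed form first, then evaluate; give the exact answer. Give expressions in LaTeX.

r(k) = 3*(k + 2)/(k + 1) after simplifying.
A = 3, B = 1, C = k + 1.
Set up (3)·f(k+1) − (1)·f(k) − (k + 1) = 0.
From deg A=0, deg B=0, deg C=1: d=1.
Match coefficients ⇒ f(k) = (2*k - 1)/4.
So s_k = (B(k−1)f/C)·t_k = ((2*k - 1)/(4*(k + 1)))·t_k = 3**k*(2*k - 1).
Check: Δs_k = 4*3**k*(k + 1). ✓
Σ_(k=0)^(8) t_k = s_(9) − s_(0) = 334611 − (-1) = 334612.

Σ = 334612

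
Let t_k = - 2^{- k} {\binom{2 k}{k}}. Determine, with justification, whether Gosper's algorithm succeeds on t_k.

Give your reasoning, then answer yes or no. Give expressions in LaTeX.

No — t_k has no hypergeometric antidifference.

r(k) = (2*k + 1)/(k + 1) after simplifying.
A = 2*k + 1, B = k + 1, C = 1.
f must satisfy (2*k + 1)·f(k+1) − (k)·f(k) = 1.
d = -1 from the (1,1,0) case.
Negative degree bound (-1): no f exists, t_k not Gosper-summable.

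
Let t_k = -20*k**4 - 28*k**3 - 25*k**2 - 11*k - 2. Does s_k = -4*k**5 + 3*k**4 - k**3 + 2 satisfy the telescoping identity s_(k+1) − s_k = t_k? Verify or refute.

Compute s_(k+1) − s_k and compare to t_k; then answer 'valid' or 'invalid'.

Valid — Δs_k = t_k.

s_(k+1) = -4*(k + 1)**5 + 3*(k + 1)**4 - (k + 1)**3 + 2
s_(k+1) − s_k = -20*k**4 - 28*k**3 - 25*k**2 - 11*k - 2
(s_(k+1) − s_k) − t_k = 0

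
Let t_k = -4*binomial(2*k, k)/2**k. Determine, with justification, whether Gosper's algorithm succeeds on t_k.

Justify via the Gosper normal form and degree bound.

Ratio r(k) = (2*k + 1)/(k + 1).
Normal form (A,B,C) = (2*k + 1, k + 1, 1).
Set up (2*k + 1)·f(k+1) − (k)·f(k) − (1) = 0.
d = -1 from the (1,1,0) case.
Bound -1 < 0, so the key equation has no polynomial solution.

No — t_k has no hypergeometric antidifference.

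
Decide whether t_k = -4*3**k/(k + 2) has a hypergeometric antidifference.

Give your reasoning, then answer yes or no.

No; the degree bound rules out any f.

The ratio is 3*(k + 2)/(k + 3).
Take A(k)=3*k + 6, B(k)=k + 3, C(k)=1.
Need (3*k + 6)·f(k+1) − (k + 2)·f(k) = 1.
d = -1 from the (1,1,0) case.
Bound -1 < 0, so the key equation has no polynomial solution.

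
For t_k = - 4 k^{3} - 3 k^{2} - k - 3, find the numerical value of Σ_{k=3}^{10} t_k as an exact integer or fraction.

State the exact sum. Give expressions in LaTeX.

The ratio is (4*k**3 + 15*k**2 + 19*k + 11)/(4*k**3 + 3*k**2 + k + 3).
So A=1 and B=1, with C=k**3 + 3*k**2/4 + k/4 + 3/4.
Set up (1)·f(k+1) − (1)·f(k) − (k**3 + 3*k**2/4 + k/4 + 3/4) = 0.
d = 4 from the (0,0,3) case.
Match coefficients ⇒ f(k) = k*(k**3 - k**2 + 3)/4.
Then R = B(k−1)f/C = k*(k**3 - k**2 + 3)/(4*k**3 + 3*k**2 + k + 3), so s_k = R(k)·t_k = k*(-k**3 + k**2 - 3).
s_(k+1) − s_k = -4*k**3 - 3*k**2 - k - 3 = t_k.
Σ_(k=3)^(10) t_k = s_(11) − s_(3) = -13343 − (-63) = -13280.

Σ = -13280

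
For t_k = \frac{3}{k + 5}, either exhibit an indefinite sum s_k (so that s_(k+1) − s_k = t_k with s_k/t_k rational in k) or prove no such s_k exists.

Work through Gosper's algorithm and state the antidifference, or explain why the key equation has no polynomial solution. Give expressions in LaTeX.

not Gosper-summable; s_k does not exist

Step 1: r(k) = (k + 5)/(k + 6).
So A=k + 5 and B=k + 6, with C=1.
Solve (k + 5)·f(k+1) − (k + 5)·f(k) = 1.
Degrees (1,1,0) ⇒ d ≤ 0.
Write f(k) = c0. Then LHS − RHS = -1, requiring -1 = 0: contradictory. No certificate.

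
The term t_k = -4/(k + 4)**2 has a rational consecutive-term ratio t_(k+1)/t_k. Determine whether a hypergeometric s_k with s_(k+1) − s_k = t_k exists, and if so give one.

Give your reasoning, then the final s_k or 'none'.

no hypergeometric antidifference exists

t_(k+1)/t_k = (k + 4)**2/(k + 5)**2.
Take A(k)=k**2 + 8*k + 16, B(k)=k**2 + 10*k + 25, C(k)=1.
Key eq: (k**2 + 8*k + 16)·f(k+1) = (k**2 + 8*k + 16)·f(k) + (1).
deg f ≤ 0 (via 2,2,0).
f = c0 ⇒ A·f(k+1) − B(k−1)·f(k) − C = -1. The system {-1 = 0} is inconsistent; no antidifference.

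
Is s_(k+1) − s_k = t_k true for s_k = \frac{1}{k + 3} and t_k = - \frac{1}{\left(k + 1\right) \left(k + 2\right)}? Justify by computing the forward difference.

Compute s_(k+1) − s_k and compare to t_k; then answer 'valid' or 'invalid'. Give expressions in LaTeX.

Invalid: residual \frac{2 \left(2 k + 5\right)}{k^{4} + 10 k^{3} + 35 k^{2} + 50 k + 24} ≠ 0.

s_(k+1) = 1/(k + 4)
s_(k+1) − s_k = -1/((k + 3)*(k + 4))
(s_(k+1) − s_k) − t_k = 2*(2*k + 5)/(k**4 + 10*k**3 + 35*k**2 + 50*k + 24)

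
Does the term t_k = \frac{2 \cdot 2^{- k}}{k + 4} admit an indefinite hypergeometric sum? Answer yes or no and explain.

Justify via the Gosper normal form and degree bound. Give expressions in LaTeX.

No. Not Gosper-summable.

t_(k+1)/t_k = (k + 4)/(2*(k + 5)).
Take A(k)=k/2 + 2, B(k)=k + 5, C(k)=1.
Need (k/2 + 2)·f(k+1) − (k + 4)·f(k) = 1.
From deg A=1, deg B=1, deg C=0: d=-1.
d = -1 < 0 ⇒ no nonzero polynomial f; not summable.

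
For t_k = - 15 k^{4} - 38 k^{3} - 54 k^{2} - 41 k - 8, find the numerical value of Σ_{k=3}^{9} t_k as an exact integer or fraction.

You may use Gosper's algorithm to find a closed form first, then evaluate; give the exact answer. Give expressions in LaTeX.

Ratio r(k) = (15*k**4 + 98*k**3 + 258*k**2 + 323*k + 156)/(15*k**4 + 38*k**3 + 54*k**2 + 41*k + 8).
Take A(k)=1, B(k)=1, C(k)=k**4 + 38*k**3/15 + 18*k**2/5 + 41*k/15 + 8/15.
Need (1)·f(k+1) − (1)·f(k) = k**4 + 38*k**3/15 + 18*k**2/5 + 41*k/15 + 8/15.
d = 5 from the (0,0,4) case.
Solving with deg f ≤ 5: f(k) = k*(3*k**4 + 2*k**3 + 4*k**2 + 3*k - 4)/15.
Then R = B(k−1)f/C = k*(3*k**4 + 2*k**3 + 4*k**2 + 3*k - 4)/(15*k**4 + 38*k**3 + 54*k**2 + 41*k + 8), so s_k = R(k)·t_k = k*(-3*k**4 - 2*k**3 - 4*k**2 - 3*k + 4).
s_(k+1) − s_k = -15*k**4 - 38*k**3 - 54*k**2 - 41*k - 8 = t_k.
Evaluate s at k=10 and k=3: -324260 and -1014; difference -323246.

Σ = -323246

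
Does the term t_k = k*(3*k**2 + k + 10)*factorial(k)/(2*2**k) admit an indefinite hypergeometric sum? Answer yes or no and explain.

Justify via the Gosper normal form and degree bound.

Yes. s_k = (3*k**2 - 2*k + 1)*factorial(k)/2**k.

Ratio r(k) = (k + 1)**2*(k + 3*(k + 1)**2 + 11)/(2*k*(3*k**2 + k + 10)).
Factor: A=k/2 + 1/2; B=1; C=k**3 + k**2/3 + 10*k/3.
Set up (k/2 + 1/2)·f(k+1) − (1)·f(k) − (k**3 + k**2/3 + 10*k/3) = 0.
Degrees (1,0,3) ⇒ d ≤ 2.
Solving with deg f ≤ 2: f(k) = 2*(3*k**2 - 2*k + 1)/3.
R(k) = B(k−1)·f(k)/C(k) = 2*(3*k**2 - 2*k + 1)/(k*(3*k**2 + k + 10)); s_k = R·t_k = (3*k**2 - 2*k + 1)*factorial(k)/2**k.
Verify: k*(3*k**2 + k + 10)*factorial(k)/(2*2**k) matches t_k.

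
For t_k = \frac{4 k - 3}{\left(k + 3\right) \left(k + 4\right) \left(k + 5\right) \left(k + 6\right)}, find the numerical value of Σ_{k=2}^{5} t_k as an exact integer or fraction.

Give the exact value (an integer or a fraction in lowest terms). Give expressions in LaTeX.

Σ = 37/3465

The ratio is (k + 3)*(4*k + 1)/((k + 7)*(4*k - 3)).
Factor: A=k + 3; B=k + 7; C=k - 3/4.
Set up (k + 3)·f(k+1) − (k + 6)·f(k) − (k - 3/4) = 0.
deg f ≤ 3 (via 1,1,1).
A polynomial solution: f(k) = k*(k**2 + 12*k - 73)/240.
Certificate R = B(k−1)f/C = k*(k + 6)*(k**2 + 12*k - 73)/(60*(4*k - 3)) gives s_k = k*(k**2 + 12*k - 73)/(60*(k + 3)*(k + 4)*(k + 5)).
Check: Δs_k = (4*k - 3)/(k**4 + 18*k**3 + 119*k**2 + 342*k + 360). ✓
Σ_(k=2)^(5) t_k = s_(6) − s_(2) = 7/1980 − (-1/140) = 37/3465.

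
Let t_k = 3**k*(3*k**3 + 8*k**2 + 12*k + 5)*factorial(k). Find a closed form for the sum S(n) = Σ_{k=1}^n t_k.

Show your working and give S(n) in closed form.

t_(k+1)/t_k = 3*(3*k**4 + 20*k**3 + 54*k**2 + 65*k + 28)/(3*k**3 + 8*k**2 + 12*k + 5).
Gosper form: A/B · C(k+1)/C(k) with A=3*k + 3, B=1, C=k**3 + 8*k**2/3 + 4*k + 5/3.
Key eq: (3*k + 3)·f(k+1) = (1)·f(k) + (k**3 + 8*k**2/3 + 4*k + 5/3).
d = 2 from the (1,0,3) case.
Solving with deg f ≤ 2: f(k) = (k**2 + 1)/3.
Certificate R = B(k−1)f/C = (k**2 + 1)/(3*k**3 + 8*k**2 + 12*k + 5) gives s_k = 3**k*(k**2 + 1)*factorial(k).
Check: Δs_k = 3**k*(3*k**3 + 8*k**2 + 12*k + 5)*factorial(k). ✓
Telescope: S(n) = s_(n+1) − s_(1) = 3**(n + 1)*(n**2 + 2*n + 2)*factorial(n + 1) − (6) = 3*3**n*n**3*factorial(n) + 9*3**n*n**2*factorial(n) + 12*3**n*n*factorial(n) + 6*3**n*factorial(n) - 6.

S(n) = 3*3**n*n**3*factorial(n) + 9*3**n*n**2*factorial(n) + 12*3**n*n*factorial(n) + 6*3**n*factorial(n) - 6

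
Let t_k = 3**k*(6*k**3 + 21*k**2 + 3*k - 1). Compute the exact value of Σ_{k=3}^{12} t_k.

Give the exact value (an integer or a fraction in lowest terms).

Σ = 9644058504

The ratio is 3*(6*k**3 + 39*k**2 + 63*k + 29)/(6*k**3 + 21*k**2 + 3*k - 1).
Factor: A=3; B=1; C=k**3 + 7*k**2/2 + k/2 - 1/6.
Solve (3)·f(k+1) − (1)·f(k) = k**3 + 7*k**2/2 + k/2 - 1/6.
d = 3 from the (0,0,3) case.
Match coefficients ⇒ f(k) = (3*k**3 - 3*k**2 - 3*k + 4)/6.
Certificate R = B(k−1)f/C = (3*k**3 - 3*k**2 - 3*k + 4)/(6*k**3 + 21*k**2 + 3*k - 1) gives s_k = 3**k*(3*k**3 - 3*k**2 - 3*k + 4).
Δs = 3**k*(6*k**3 + 21*k**2 + 3*k - 1), as required.
Telescoping: Σ = s_(13) − s_(3) = 9644059827 − (1323) = 9644058504.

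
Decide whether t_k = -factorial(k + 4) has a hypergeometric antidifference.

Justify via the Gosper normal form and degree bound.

No — negative degree bound, so no certificate f.

Ratio r(k) = k + 5.
Take A(k)=k + 5, B(k)=1, C(k)=1.
Solve (k + 5)·f(k+1) − (1)·f(k) = 1.
deg f ≤ -1 (via 1,0,0).
d = -1 < 0 ⇒ no nonzero polynomial f; not summable.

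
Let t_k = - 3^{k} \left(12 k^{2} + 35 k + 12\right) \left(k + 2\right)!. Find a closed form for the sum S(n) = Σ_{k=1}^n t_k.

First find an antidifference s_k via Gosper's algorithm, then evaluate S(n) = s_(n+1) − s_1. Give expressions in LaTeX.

Compute t_(k+1)/t_k: get 3*(12*k**3 + 95*k**2 + 236*k + 177)/(12*k**2 + 35*k + 12).
Gosper form: A/B · C(k+1)/C(k) with A=3*k + 9, B=1, C=k**2 + 35*k/12 + 1.
f must satisfy (3*k + 9)·f(k+1) − (1)·f(k) = k**2 + 35*k/12 + 1.
deg f ≤ 1 (via 1,0,2).
A polynomial solution: f(k) = (4*k - 3)/12.
Then R = B(k−1)f/C = (4*k - 3)/(12*k**2 + 35*k + 12), so s_k = R(k)·t_k = -3**k*(4*k - 3)*factorial(k + 2).
s_(k+1) − s_k = -3**k*(12*k**2 + 35*k + 12)*factorial(k + 2) = t_k.
Telescope: S(n) = s_(n+1) − s_(1) = -3**(n + 1)*(4*n + 1)*factorial(n + 3) − (-18) = -12*3**n*n*factorial(n + 3) - 3*3**n*factorial(n + 3) + 18.

S(n) = - 12 \cdot 3^{n} n \left(n + 3\right)! - 3 \cdot 3^{n} \left(n + 3\right)! + 18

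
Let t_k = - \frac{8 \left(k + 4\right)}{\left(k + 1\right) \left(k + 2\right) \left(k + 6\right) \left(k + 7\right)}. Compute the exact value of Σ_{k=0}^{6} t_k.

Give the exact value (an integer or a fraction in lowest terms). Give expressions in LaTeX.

Σ = -49/78

r(k) = (k + 1)*(k + 5)*(k + 6)/((k + 3)*(k + 4)*(k + 8)) after simplifying.
So A=k + 1 and B=k + 8, with C=k**4 + 16*k**3 + 95*k**2 + 248*k + 240.
Need (k + 1)·f(k+1) − (k + 7)·f(k) = k**4 + 16*k**3 + 95*k**2 + 248*k + 240.
d = 6 from the (1,1,4) case.
Coefficient equations give f(k) = k*(k + 2)*(k + 3)*(k + 4)*(k + 5)*(k + 7)/12.
So s_k = (B(k−1)f/C)·t_k = (k*(k + 2)*(k + 7)**2/(12*(k + 4)))·t_k = 2*k*(-k - 7)/(3*(k**2 + 7*k + 6)).
Check: Δs_k = 8*(-k - 4)/(k**4 + 16*k**3 + 83*k**2 + 152*k + 84). ✓
Evaluate s at k=7 and k=0: -49/78 and 0; difference -49/78.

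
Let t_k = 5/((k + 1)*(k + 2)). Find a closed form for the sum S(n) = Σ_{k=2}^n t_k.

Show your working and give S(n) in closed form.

S(n) = 5*(n - 1)/(3*(n + 2))

Ratio r(k) = (k + 1)/(k + 3).
Factor: A=k + 1; B=k + 3; C=1.
f must satisfy (k + 1)·f(k+1) − (k + 2)·f(k) = 1.
Degrees (1,1,0) ⇒ d ≤ 1.
Match coefficients ⇒ f(k) = k.
So s_k = (B(k−1)f/C)·t_k = (k*(k + 2))·t_k = 5*k/(k + 1).
Δs = 5/(k**2 + 3*k + 2), as required.
Telescope: S(n) = s_(n+1) − s_(2) = 5*(n + 1)/(n + 2) − (10/3) = 5*(n - 1)/(3*(n + 2)).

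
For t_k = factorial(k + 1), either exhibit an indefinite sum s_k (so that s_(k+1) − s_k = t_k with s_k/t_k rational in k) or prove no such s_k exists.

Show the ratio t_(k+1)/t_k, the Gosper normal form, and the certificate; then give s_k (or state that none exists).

t_(k+1)/t_k = k + 2.
Factor: A=k + 2; B=1; C=1.
Key eq: (k + 2)·f(k+1) = (1)·f(k) + (1).
Bound: deg f ≤ -1.
deg f ≤ -1 is impossible — no certificate.

none (Gosper's algorithm certifies no s_k)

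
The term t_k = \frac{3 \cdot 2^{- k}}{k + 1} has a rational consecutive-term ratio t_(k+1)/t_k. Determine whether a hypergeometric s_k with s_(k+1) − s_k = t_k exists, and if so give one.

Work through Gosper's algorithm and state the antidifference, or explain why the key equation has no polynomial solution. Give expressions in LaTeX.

Ratio r(k) = (k + 1)/(2*(k + 2)).
A = k/2 + 1/2, B = k + 2, C = 1.
Key eq: (k/2 + 1/2)·f(k+1) = (k + 1)·f(k) + (1).
From deg A=1, deg B=1, deg C=0: d=-1.
deg f ≤ -1 is impossible — no certificate.

none (Gosper's algorithm certifies no s_k)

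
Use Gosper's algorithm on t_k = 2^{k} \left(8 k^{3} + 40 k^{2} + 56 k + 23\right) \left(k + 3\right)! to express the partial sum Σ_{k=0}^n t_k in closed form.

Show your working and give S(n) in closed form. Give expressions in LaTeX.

S(n) = 8 \cdot 2^{n} n^{2} \left(n + 4\right)! + 12 \cdot 2^{n} n \left(n + 4\right)! + 6 \cdot 2^{n} \left(n + 4\right)! - 6

The ratio is 2*(8*k**4 + 96*k**3 + 416*k**2 + 767*k + 508)/(8*k**3 + 40*k**2 + 56*k + 23).
So A=2*k + 8 and B=1, with C=k**3 + 5*k**2 + 7*k + 23/8.
Need (2*k + 8)·f(k+1) − (1)·f(k) = k**3 + 5*k**2 + 7*k + 23/8.
Bound: deg f ≤ 2.
Coefficient equations give f(k) = (4*k**2 - 2*k + 1)/8.
Get s_k = R·t_k = 2**k*(4*k**2 - 2*k + 1)*factorial(k + 3) with R(k) = B(k−1)f(k)/C(k) = (4*k**2 - 2*k + 1)/(8*k**3 + 40*k**2 + 56*k + 23).
Check: Δs_k = 2**k*(8*k**3 + 40*k**2 + 56*k + 23)*factorial(k + 3). ✓
Σ_(k=0)^n t_k = s_(n+1) − s_(0) = (2**(n + 1)*(4*n**2 + 6*n + 3)*factorial(n + 4)) − (6), i.e. 8*2**n*n**2*factorial(n + 4) + 12*2**n*n*factorial(n + 4) + 6*2**n*factorial(n + 4) - 6.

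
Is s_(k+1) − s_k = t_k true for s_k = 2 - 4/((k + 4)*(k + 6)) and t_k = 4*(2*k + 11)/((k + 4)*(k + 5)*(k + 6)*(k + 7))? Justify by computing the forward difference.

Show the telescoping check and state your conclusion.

valid (s_(k+1) − s_k reduces to t_k)

s_(k+1) = 2 - 4/((k + 5)*(k + 7))
s_(k+1) − s_k = 4*(2*k + 11)/(k**4 + 22*k**3 + 179*k**2 + 638*k + 840)
(s_(k+1) − s_k) − t_k = 0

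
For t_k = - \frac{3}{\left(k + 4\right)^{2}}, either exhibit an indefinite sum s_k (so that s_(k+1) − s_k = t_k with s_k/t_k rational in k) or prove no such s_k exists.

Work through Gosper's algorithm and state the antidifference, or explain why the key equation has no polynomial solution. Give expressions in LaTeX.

not Gosper-summable; s_k does not exist

t_(k+1)/t_k = (k + 4)**2/(k + 5)**2.
Factor: A=k**2 + 8*k + 16; B=k**2 + 10*k + 25; C=1.
f must satisfy (k**2 + 8*k + 16)·f(k+1) − (k**2 + 8*k + 16)·f(k) = 1.
d = 0 from the (2,2,0) case.
Put f(k) = c0: A·f(k+1) − B(k−1)·f(k) − C = -1; need -1 = 0 — inconsistent ⇒ no f, not summable.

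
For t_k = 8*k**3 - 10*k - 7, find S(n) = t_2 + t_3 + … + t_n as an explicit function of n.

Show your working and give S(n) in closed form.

Ratio r(k) = (10*k - 8*(k + 1)**3 + 17)/(-8*k**3 + 10*k + 7).
A = 1, B = 1, C = k**3 - 5*k/4 - 7/8.
Set up (1)·f(k+1) − (1)·f(k) − (k**3 - 5*k/4 - 7/8) = 0.
From deg A=0, deg B=0, deg C=3: d=4.
Solving with deg f ≤ 4: f(k) = k*(2*k**3 - 4*k**2 - 3*k - 2)/8.
R(k) = B(k−1)·f(k)/C(k) = k*(2*k**3 - 4*k**2 - 3*k - 2)/(8*k**3 - 10*k - 7); s_k = R·t_k = k*(2*k**3 - 4*k**2 - 3*k - 2).
s_(k+1) − s_k = 8*k**3 - 10*k - 7 = t_k.
Σ_(k=2)^n t_k = s_(n+1) − s_(2) = (2*n**4 + 4*n**3 - 3*n**2 - 12*n - 7) − (-16), i.e. 2*n**4 + 4*n**3 - 3*n**2 - 12*n + 9.

S(n) = 2*n**4 + 4*n**3 - 3*n**2 - 12*n + 9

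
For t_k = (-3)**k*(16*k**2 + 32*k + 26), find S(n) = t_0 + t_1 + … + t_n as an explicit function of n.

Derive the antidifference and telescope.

S(n) = 12*(-3)**n*n**2 + 30*(-3)**n*n + 24*(-3)**n + 2

Compute t_(k+1)/t_k: get 3*(-8*k**2 - 32*k - 37)/(8*k**2 + 16*k + 13).
So A=-3 and B=1, with C=k**2 + 2*k + 13/8.
Need (-3)·f(k+1) − (1)·f(k) = k**2 + 2*k + 13/8.
Bound: deg f ≤ 2.
Coefficient equations give f(k) = -(2*k**2 + k + 1)/8.
So s_k = (B(k−1)f/C)·t_k = (-(2*k**2 + k + 1)/(8*k**2 + 16*k + 13))·t_k = -2*(-3)**k*(2*k**2 + k + 1).
Check: Δs_k = (-3)**k*(16*k**2 + 32*k + 26). ✓
Telescope: S(n) = s_(n+1) − s_(0) = 6*(-3)**n*(2*n**2 + 5*n + 4) − (-2) = 12*(-3)**n*n**2 + 30*(-3)**n*n + 24*(-3)**n + 2.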